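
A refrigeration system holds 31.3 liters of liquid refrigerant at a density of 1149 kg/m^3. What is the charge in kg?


Charge = V * rho / 1000
Charge = 31.3 * 1149 / 1000
Charge = 35.96 kg

35.96


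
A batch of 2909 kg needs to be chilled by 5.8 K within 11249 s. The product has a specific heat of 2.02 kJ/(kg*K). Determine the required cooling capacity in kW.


Q = m * cp * dT / t
Q = 2909 * 2.02 * 5.8 / 11249
Q = 3.03 kW

3.03


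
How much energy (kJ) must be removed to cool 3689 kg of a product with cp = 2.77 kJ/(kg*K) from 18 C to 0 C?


dT = 18 - (0) = 18 K
Q = m * cp * dT = 3689 * 2.77 * 18
Q = 183934 kJ

183934


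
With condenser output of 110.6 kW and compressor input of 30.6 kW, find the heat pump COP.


COP_hp = Q_cond / W
COP_hp = 110.6 / 30.6
COP_hp = 3.614

3.614


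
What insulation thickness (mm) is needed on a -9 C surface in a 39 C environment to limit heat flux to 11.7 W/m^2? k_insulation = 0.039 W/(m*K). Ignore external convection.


dT = 39 - (-9) = 48 K
thickness = k * dT / q_max * 1000
thickness = 0.039 * 48 / 11.7 * 1000
thickness = 160.0 mm

160.0


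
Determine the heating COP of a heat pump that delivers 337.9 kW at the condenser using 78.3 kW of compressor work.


COP_hp = Q_cond / W
COP_hp = 337.9 / 78.3
COP_hp = 4.315

4.315


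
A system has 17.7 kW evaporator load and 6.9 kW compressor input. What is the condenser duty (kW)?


Q_cond = Q_evap + W
Q_cond = 17.7 + 6.9
Q_cond = 24.6 kW

24.6


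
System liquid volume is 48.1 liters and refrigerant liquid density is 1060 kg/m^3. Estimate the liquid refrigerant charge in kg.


Charge = V * rho / 1000
Charge = 48.1 * 1060 / 1000
Charge = 50.99 kg

50.99


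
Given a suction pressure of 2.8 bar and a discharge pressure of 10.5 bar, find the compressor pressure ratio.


PR = P_high / P_low
PR = 10.5 / 2.8
PR = 3.75

3.75


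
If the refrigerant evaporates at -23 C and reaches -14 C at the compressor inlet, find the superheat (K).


Superheat = T_suction - T_evap
Superheat = -14 - (-23)
Superheat = 9 K

9


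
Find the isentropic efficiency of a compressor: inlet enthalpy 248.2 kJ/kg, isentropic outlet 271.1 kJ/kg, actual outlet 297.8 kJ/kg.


dh_ideal = 271.1 - 248.2 = 22.9 kJ/kg
dh_actual = 297.8 - 248.2 = 49.6 kJ/kg
eta_s = dh_ideal / dh_actual = 22.9 / 49.6
eta_s = 0.4617

0.4617


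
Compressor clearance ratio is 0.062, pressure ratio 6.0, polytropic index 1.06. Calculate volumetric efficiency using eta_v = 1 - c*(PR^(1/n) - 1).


PR^(1/n) = 6.0^(1/1.06) = 5.42131888
eta_v = 1 - 0.062 * (5.42131888 - 1)
eta_v = 0.7259

0.7259


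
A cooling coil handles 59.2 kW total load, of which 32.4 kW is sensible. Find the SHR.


SHR = Q_sensible / Q_total
SHR = 32.4 / 59.2
SHR = 0.547

0.547


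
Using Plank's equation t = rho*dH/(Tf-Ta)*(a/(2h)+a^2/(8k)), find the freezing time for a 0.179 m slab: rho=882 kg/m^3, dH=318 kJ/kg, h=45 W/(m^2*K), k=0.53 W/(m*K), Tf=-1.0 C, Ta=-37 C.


dT = -1.0 - (-37) = 36.0 K
term1 = a/(2h) = 0.179/(2*45) = 0.001988888889
term2 = a^2/(8k) = 0.179^2/(8*0.53) = 0.007556839623
t = rho*dH*1000/dT * (term1 + term2)
t = 882*318*1000/36.0 * (0.001988888889 + 0.007556839623)
t = 74371 s

74371


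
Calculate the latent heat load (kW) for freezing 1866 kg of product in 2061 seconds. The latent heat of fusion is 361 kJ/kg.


Q_lat = m * h_fg / t
Q_lat = 1866 * 361 / 2061
Q_lat = 326.84 kW

326.84


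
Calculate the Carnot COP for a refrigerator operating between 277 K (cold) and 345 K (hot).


dT = 345 - 277 = 68 K
COP_carnot = T_cold / dT = 277 / 68
COP_carnot = 4.074

4.074


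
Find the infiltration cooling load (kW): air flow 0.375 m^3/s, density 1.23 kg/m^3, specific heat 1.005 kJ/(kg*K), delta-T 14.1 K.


Q = V_dot * rho * cp * dT
Q = 0.375 * 1.23 * 1.005 * 14.1
Q = 6.536 kW

6.536


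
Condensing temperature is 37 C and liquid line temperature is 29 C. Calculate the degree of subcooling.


Subcooling = T_cond - T_liquid
Subcooling = 37 - 29
Subcooling = 8 K

8


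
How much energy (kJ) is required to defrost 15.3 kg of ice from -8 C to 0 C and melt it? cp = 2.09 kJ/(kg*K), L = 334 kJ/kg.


Sensible heat = cp * dT = 2.09 * 8 = 16.72 kJ/kg
Total per kg = 16.72 + 334 = 350.72 kJ/kg
Q = m * total = 15.3 * 350.72
Q = 5366.0 kJ

5366.0


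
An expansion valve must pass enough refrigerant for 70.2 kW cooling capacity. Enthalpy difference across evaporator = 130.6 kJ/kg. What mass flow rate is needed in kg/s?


m_dot = Q / dh
m_dot = 70.2 / 130.6
m_dot = 0.5375 kg/s

0.5375


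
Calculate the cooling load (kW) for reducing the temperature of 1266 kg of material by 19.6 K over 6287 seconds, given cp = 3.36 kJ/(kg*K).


Q = m * cp * dT / t
Q = 1266 * 3.36 * 19.6 / 6287
Q = 13.261 kW

13.261


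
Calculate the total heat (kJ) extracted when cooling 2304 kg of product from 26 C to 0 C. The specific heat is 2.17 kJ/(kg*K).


dT = 26 - (0) = 26 K
Q = m * cp * dT = 2304 * 2.17 * 26
Q = 129992 kJ

129992


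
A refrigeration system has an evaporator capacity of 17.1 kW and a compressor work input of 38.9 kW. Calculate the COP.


COP = Q_evap / W
COP = 17.1 / 38.9
COP = 0.44

0.44


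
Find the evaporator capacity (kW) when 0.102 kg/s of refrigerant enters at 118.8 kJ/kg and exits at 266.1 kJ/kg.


dh = 266.1 - 118.8 = 147.3 kJ/kg
Q_evap = m_dot * dh = 0.102 * 147.3
Q_evap = 15.02 kW

15.02


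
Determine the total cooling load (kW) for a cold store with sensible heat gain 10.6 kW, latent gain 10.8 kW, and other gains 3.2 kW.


Q_total = Q_s + Q_l + Q_misc
Q_total = 10.6 + 10.8 + 3.2
Q_total = 24.6 kW

24.6


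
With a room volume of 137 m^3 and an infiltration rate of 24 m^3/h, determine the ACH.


ACH = flow / volume
ACH = 24 / 137
ACH = 0.175

0.175


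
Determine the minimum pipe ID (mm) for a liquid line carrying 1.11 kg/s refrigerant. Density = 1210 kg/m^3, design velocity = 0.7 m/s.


A = m_dot / (rho * v) = 1.11 / (1210 * 0.7) = 0.001310507674 m^2
d = sqrt(4*A/pi) * 1000
d = 40.8 mm

40.8


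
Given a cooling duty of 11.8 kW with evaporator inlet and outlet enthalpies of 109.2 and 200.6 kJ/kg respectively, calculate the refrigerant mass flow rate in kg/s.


dh = 200.6 - 109.2 = 91.4 kJ/kg
m_dot = Q / dh = 11.8 / 91.4 = 0.1291 kg/s

0.1291


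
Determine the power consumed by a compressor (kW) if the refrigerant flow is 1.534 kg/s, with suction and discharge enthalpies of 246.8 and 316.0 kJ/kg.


dh = 316.0 - 246.8 = 69.2 kJ/kg
W = m_dot * dh = 1.534 * 69.2 = 106.15 kW

106.15


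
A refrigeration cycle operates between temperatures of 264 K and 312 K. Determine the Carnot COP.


dT = 312 - 264 = 48 K
COP_carnot = T_cold / dT = 264 / 48
COP_carnot = 5.5

5.5


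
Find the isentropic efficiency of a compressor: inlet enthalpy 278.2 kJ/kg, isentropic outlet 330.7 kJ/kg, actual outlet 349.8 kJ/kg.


dh_ideal = 330.7 - 278.2 = 52.5 kJ/kg
dh_actual = 349.8 - 278.2 = 71.6 kJ/kg
eta_s = dh_ideal / dh_actual = 52.5 / 71.6
eta_s = 0.7332

0.7332


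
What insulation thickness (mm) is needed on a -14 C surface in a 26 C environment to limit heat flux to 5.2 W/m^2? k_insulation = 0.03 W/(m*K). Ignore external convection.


dT = 26 - (-14) = 40 K
thickness = k * dT / q_max * 1000
thickness = 0.03 * 40 / 5.2 * 1000
thickness = 230.8 mm

230.8


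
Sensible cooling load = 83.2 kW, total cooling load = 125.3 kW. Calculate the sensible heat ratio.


SHR = Q_sensible / Q_total
SHR = 83.2 / 125.3
SHR = 0.664

0.664


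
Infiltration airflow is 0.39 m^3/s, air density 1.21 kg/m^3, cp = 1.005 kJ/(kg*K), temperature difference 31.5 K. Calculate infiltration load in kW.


Q = V_dot * rho * cp * dT
Q = 0.39 * 1.21 * 1.005 * 31.5
Q = 14.939 kW

14.939


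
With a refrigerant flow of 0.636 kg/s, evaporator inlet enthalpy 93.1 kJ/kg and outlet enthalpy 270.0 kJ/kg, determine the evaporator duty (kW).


dh = 270.0 - 93.1 = 176.9 kJ/kg
Q_evap = m_dot * dh = 0.636 * 176.9
Q_evap = 112.51 kW

112.51


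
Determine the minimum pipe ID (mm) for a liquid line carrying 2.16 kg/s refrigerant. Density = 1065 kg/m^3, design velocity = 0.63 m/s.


A = m_dot / (rho * v) = 2.16 / (1065 * 0.63) = 0.003219315895 m^2
d = sqrt(4*A/pi) * 1000
d = 64.0 mm

64.0


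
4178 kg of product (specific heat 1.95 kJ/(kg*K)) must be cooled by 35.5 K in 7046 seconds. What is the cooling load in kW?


Q = m * cp * dT / t
Q = 4178 * 1.95 * 35.5 / 7046
Q = 41.048 kW

41.048


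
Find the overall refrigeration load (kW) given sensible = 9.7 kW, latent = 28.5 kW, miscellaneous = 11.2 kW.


Q_total = Q_s + Q_l + Q_misc
Q_total = 9.7 + 28.5 + 11.2
Q_total = 49.4 kW

49.4


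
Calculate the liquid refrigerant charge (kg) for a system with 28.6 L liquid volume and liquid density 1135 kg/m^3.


Charge = V * rho / 1000
Charge = 28.6 * 1135 / 1000
Charge = 32.46 kg

32.46


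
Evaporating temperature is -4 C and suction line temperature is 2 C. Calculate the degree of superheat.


Superheat = T_suction - T_evap
Superheat = 2 - (-4)
Superheat = 6 K

6


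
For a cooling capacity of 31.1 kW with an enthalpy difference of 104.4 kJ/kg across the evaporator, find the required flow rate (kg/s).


m_dot = Q / dh
m_dot = 31.1 / 104.4
m_dot = 0.2979 kg/s

0.2979


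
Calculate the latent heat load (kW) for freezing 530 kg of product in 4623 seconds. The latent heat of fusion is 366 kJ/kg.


Q_lat = m * h_fg / t
Q_lat = 530 * 366 / 4623
Q_lat = 41.96 kW

41.96


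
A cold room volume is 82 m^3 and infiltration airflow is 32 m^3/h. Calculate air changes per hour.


ACH = flow / volume
ACH = 32 / 82
ACH = 0.39

0.39


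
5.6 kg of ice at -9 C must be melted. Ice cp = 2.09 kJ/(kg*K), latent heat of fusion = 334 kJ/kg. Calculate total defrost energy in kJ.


Sensible heat = cp * dT = 2.09 * 9 = 18.81 kJ/kg
Total per kg = 18.81 + 334 = 352.81 kJ/kg
Q = m * total = 5.6 * 352.81
Q = 1975.7 kJ

1975.7


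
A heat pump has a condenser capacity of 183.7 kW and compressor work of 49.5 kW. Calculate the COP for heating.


COP_hp = Q_cond / W
COP_hp = 183.7 / 49.5
COP_hp = 3.711

3.711


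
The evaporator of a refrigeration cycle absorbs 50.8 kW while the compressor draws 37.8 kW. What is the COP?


COP = Q_evap / W
COP = 50.8 / 37.8
COP = 1.344

1.344


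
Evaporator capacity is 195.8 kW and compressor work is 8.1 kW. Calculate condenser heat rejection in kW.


Q_cond = Q_evap + W
Q_cond = 195.8 + 8.1
Q_cond = 203.9 kW

203.9


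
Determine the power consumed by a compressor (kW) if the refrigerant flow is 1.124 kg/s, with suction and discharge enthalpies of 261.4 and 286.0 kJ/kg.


dh = 286.0 - 261.4 = 24.6 kJ/kg
W = m_dot * dh = 1.124 * 24.6 = 27.65 kW

27.65


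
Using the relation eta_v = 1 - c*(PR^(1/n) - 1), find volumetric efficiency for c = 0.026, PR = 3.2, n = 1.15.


PR^(1/n) = 3.2^(1/1.15) = 2.74954512
eta_v = 1 - 0.026 * (2.74954512 - 1)
eta_v = 0.9545

0.9545


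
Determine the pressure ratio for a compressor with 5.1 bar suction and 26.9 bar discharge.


PR = P_high / P_low
PR = 26.9 / 5.1
PR = 5.275

5.275


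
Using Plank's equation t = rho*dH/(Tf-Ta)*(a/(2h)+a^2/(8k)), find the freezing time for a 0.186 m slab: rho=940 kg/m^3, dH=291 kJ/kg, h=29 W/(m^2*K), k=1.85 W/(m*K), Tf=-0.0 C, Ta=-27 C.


dT = -0.0 - (-27) = 27.0 K
term1 = a/(2h) = 0.186/(2*29) = 0.003206896552
term2 = a^2/(8k) = 0.186^2/(8*1.85) = 0.002337567568
t = rho*dH*1000/dT * (term1 + term2)
t = 940*291*1000/27.0 * (0.003206896552 + 0.002337567568)
t = 56172 s

56172


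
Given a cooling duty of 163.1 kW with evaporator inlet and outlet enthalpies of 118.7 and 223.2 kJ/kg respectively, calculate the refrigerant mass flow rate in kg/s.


dh = 223.2 - 118.7 = 104.5 kJ/kg
m_dot = Q / dh = 163.1 / 104.5 = 1.5608 kg/s

1.5608


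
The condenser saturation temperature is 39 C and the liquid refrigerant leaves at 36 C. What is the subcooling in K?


Subcooling = T_cond - T_liquid
Subcooling = 39 - 36
Subcooling = 3 K

3


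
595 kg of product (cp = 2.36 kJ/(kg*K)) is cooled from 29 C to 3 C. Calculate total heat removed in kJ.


dT = 29 - (3) = 26 K
Q = m * cp * dT = 595 * 2.36 * 26
Q = 36509 kJ

36509


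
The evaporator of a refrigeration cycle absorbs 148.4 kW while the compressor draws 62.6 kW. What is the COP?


COP = Q_evap / W
COP = 148.4 / 62.6
COP = 2.371

2.371


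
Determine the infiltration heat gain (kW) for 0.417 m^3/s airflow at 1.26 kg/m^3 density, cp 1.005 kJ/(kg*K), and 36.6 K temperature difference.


Q = V_dot * rho * cp * dT
Q = 0.417 * 1.26 * 1.005 * 36.6
Q = 19.327 kW

19.327


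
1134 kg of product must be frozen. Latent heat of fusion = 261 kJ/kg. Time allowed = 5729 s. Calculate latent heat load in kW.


Q_lat = m * h_fg / t
Q_lat = 1134 * 261 / 5729
Q_lat = 51.66 kW

51.66


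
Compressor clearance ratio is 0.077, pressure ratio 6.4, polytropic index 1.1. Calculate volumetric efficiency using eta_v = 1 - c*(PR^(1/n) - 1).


PR^(1/n) = 6.4^(1/1.1) = 5.40618478
eta_v = 1 - 0.077 * (5.40618478 - 1)
eta_v = 0.6607

0.6607


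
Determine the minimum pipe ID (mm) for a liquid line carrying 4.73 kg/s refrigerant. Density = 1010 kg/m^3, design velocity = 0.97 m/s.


A = m_dot / (rho * v) = 4.73 / (1010 * 0.97) = 0.004828008574 m^2
d = sqrt(4*A/pi) * 1000
d = 78.4 mm

78.4


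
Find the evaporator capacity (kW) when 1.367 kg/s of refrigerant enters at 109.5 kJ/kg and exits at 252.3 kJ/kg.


dh = 252.3 - 109.5 = 142.8 kJ/kg
Q_evap = m_dot * dh = 1.367 * 142.8
Q_evap = 195.21 kW

195.21


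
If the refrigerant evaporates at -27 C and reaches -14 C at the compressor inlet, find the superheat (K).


Superheat = T_suction - T_evap
Superheat = -14 - (-27)
Superheat = 13 K

13


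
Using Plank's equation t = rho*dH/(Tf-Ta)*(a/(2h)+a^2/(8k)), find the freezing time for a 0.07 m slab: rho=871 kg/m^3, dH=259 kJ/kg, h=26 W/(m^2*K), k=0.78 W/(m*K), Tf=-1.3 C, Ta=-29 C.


dT = -1.3 - (-29) = 27.7 K
term1 = a/(2h) = 0.07/(2*26) = 0.001346153846
term2 = a^2/(8k) = 0.07^2/(8*0.78) = 0.0007852564103
t = rho*dH*1000/dT * (term1 + term2)
t = 871*259*1000/27.7 * (0.001346153846 + 0.0007852564103)
t = 17358 s

17358


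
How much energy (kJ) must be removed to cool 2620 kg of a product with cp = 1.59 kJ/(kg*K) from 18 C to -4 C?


dT = 18 - (-4) = 22 K
Q = m * cp * dT = 2620 * 1.59 * 22
Q = 91648 kJ

91648


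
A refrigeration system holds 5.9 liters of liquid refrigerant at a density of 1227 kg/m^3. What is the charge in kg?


Charge = V * rho / 1000
Charge = 5.9 * 1227 / 1000
Charge = 7.24 kg

7.24


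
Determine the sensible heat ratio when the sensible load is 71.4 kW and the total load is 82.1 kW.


SHR = Q_sensible / Q_total
SHR = 71.4 / 82.1
SHR = 0.87

0.87


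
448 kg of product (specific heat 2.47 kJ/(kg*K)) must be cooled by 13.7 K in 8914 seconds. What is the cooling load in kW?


Q = m * cp * dT / t
Q = 448 * 2.47 * 13.7 / 8914
Q = 1.701 kW

1.701


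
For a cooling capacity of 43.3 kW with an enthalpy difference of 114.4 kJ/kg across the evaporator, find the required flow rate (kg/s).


m_dot = Q / dh
m_dot = 43.3 / 114.4
m_dot = 0.3785 kg/s

0.3785


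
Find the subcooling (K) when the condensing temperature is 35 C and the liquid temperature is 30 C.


Subcooling = T_cond - T_liquid
Subcooling = 35 - 30
Subcooling = 5 K

5


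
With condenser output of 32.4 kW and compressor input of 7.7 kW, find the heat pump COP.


COP_hp = Q_cond / W
COP_hp = 32.4 / 7.7
COP_hp = 4.208

4.208


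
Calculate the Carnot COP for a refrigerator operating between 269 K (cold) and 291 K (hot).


dT = 291 - 269 = 22 K
COP_carnot = T_cold / dT = 269 / 22
COP_carnot = 12.227

12.227


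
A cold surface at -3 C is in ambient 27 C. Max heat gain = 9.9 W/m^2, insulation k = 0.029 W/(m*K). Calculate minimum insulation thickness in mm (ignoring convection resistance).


dT = 27 - (-3) = 30 K
thickness = k * dT / q_max * 1000
thickness = 0.029 * 30 / 9.9 * 1000
thickness = 87.9 mm

87.9


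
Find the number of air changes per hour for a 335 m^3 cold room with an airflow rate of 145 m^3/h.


ACH = flow / volume
ACH = 145 / 335
ACH = 0.433

0.433


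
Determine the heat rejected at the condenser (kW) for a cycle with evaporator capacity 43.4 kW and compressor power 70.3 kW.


Q_cond = Q_evap + W
Q_cond = 43.4 + 70.3
Q_cond = 113.7 kW

113.7


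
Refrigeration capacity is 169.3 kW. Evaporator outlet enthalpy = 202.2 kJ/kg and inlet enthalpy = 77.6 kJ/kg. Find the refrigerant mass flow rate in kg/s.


dh = 202.2 - 77.6 = 124.6 kJ/kg
m_dot = Q / dh = 169.3 / 124.6 = 1.3587 kg/s

1.3587


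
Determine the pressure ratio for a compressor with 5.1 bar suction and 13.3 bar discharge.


PR = P_high / P_low
PR = 13.3 / 5.1
PR = 2.608

2.608


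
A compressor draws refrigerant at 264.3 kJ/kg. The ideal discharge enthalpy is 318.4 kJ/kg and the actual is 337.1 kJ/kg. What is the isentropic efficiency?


dh_ideal = 318.4 - 264.3 = 54.1 kJ/kg
dh_actual = 337.1 - 264.3 = 72.8 kJ/kg
eta_s = dh_ideal / dh_actual = 54.1 / 72.8
eta_s = 0.7431

0.7431


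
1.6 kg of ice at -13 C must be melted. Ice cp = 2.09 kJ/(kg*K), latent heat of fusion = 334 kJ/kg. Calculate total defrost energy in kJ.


Sensible heat = cp * dT = 2.09 * 13 = 27.17 kJ/kg
Total per kg = 27.17 + 334 = 361.17 kJ/kg
Q = m * total = 1.6 * 361.17
Q = 577.9 kJ

577.9


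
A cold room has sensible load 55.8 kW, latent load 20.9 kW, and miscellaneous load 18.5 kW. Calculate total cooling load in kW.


Q_total = Q_s + Q_l + Q_misc
Q_total = 55.8 + 20.9 + 18.5
Q_total = 95.2 kW

95.2


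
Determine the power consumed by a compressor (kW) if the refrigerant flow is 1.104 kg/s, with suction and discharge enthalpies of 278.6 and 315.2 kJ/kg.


dh = 315.2 - 278.6 = 36.6 kJ/kg
W = m_dot * dh = 1.104 * 36.6 = 40.41 kW

40.41


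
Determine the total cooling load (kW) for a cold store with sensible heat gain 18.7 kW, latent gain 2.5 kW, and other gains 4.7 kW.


Q_total = Q_s + Q_l + Q_misc
Q_total = 18.7 + 2.5 + 4.7
Q_total = 25.9 kW

25.9


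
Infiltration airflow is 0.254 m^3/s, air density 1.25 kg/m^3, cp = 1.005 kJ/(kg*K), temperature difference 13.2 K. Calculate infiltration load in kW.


Q = V_dot * rho * cp * dT
Q = 0.254 * 1.25 * 1.005 * 13.2
Q = 4.212 kW

4.212


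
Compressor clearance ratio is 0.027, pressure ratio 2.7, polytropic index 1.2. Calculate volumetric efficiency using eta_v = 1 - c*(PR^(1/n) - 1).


PR^(1/n) = 2.7^(1/1.2) = 2.28807262
eta_v = 1 - 0.027 * (2.28807262 - 1)
eta_v = 0.9652

0.9652


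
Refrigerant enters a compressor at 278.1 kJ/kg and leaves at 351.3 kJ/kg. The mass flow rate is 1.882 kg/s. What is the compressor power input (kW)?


dh = 351.3 - 278.1 = 73.2 kJ/kg
W = m_dot * dh = 1.882 * 73.2 = 137.76 kW

137.76


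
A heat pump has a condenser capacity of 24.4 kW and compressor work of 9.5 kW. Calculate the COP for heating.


COP_hp = Q_cond / W
COP_hp = 24.4 / 9.5
COP_hp = 2.568

2.568


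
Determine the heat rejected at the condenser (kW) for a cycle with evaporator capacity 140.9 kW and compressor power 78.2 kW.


Q_cond = Q_evap + W
Q_cond = 140.9 + 78.2
Q_cond = 219.1 kW

219.1


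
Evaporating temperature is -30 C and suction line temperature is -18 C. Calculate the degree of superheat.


Superheat = T_suction - T_evap
Superheat = -18 - (-30)
Superheat = 12 K

12


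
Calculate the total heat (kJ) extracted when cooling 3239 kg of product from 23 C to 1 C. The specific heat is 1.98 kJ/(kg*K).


dT = 23 - (1) = 22 K
Q = m * cp * dT = 3239 * 1.98 * 22
Q = 141091 kJ

141091


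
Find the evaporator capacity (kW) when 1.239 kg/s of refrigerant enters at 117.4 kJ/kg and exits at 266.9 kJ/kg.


dh = 266.9 - 117.4 = 149.5 kJ/kg
Q_evap = m_dot * dh = 1.239 * 149.5
Q_evap = 185.23 kW

185.23


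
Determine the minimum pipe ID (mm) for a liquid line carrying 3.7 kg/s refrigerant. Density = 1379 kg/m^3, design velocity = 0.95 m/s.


A = m_dot / (rho * v) = 3.7 / (1379 * 0.95) = 0.002824319682 m^2
d = sqrt(4*A/pi) * 1000
d = 60.0 mm

60.0


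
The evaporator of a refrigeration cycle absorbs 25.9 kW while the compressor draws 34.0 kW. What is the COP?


COP = Q_evap / W
COP = 25.9 / 34.0
COP = 0.762

0.762


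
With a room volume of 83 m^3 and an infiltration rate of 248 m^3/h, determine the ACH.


ACH = flow / volume
ACH = 248 / 83
ACH = 2.988

2.988


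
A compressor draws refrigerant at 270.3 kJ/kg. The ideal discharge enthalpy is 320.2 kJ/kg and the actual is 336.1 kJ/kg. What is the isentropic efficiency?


dh_ideal = 320.2 - 270.3 = 49.9 kJ/kg
dh_actual = 336.1 - 270.3 = 65.8 kJ/kg
eta_s = dh_ideal / dh_actual = 49.9 / 65.8
eta_s = 0.7584

0.7584


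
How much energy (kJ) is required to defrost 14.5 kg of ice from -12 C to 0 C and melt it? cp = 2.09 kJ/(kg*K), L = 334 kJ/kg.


Sensible heat = cp * dT = 2.09 * 12 = 25.08 kJ/kg
Total per kg = 25.08 + 334 = 359.08 kJ/kg
Q = m * total = 14.5 * 359.08
Q = 5206.7 kJ

5206.7


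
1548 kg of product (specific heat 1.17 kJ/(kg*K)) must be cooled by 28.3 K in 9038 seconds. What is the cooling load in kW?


Q = m * cp * dT / t
Q = 1548 * 1.17 * 28.3 / 9038
Q = 5.671 kW

5.671


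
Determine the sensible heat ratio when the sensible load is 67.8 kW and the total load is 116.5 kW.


SHR = Q_sensible / Q_total
SHR = 67.8 / 116.5
SHR = 0.582

0.582


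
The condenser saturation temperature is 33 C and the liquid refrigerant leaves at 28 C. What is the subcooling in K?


Subcooling = T_cond - T_liquid
Subcooling = 33 - 28
Subcooling = 5 K

5


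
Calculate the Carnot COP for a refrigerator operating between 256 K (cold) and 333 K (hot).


dT = 333 - 256 = 77 K
COP_carnot = T_cold / dT = 256 / 77
COP_carnot = 3.325

3.325


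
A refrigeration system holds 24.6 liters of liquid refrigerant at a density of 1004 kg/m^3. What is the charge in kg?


Charge = V * rho / 1000
Charge = 24.6 * 1004 / 1000
Charge = 24.7 kg

24.7


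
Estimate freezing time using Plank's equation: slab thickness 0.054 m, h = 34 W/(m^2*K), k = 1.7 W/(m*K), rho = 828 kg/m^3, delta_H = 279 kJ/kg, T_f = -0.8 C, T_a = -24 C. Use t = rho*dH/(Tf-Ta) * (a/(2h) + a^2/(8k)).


dT = -0.8 - (-24) = 23.2 K
term1 = a/(2h) = 0.054/(2*34) = 0.0007941176471
term2 = a^2/(8k) = 0.054^2/(8*1.7) = 0.0002144117647
t = rho*dH*1000/dT * (term1 + term2)
t = 828*279*1000/23.2 * (0.0007941176471 + 0.0002144117647)
t = 10042 s

10042


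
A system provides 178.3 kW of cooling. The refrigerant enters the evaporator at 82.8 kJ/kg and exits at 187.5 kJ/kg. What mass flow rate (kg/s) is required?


dh = 187.5 - 82.8 = 104.7 kJ/kg
m_dot = Q / dh = 178.3 / 104.7 = 1.703 kg/s

1.703


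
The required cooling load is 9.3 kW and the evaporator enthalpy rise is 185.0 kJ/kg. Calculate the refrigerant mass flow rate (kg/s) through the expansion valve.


m_dot = Q / dh
m_dot = 9.3 / 185.0
m_dot = 0.0503 kg/s

0.0503


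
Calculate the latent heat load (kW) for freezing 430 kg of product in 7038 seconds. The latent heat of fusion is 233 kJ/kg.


Q_lat = m * h_fg / t
Q_lat = 430 * 233 / 7038
Q_lat = 14.24 kW

14.24


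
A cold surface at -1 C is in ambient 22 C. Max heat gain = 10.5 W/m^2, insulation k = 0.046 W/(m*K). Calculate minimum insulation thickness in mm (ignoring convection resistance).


dT = 22 - (-1) = 23 K
thickness = k * dT / q_max * 1000
thickness = 0.046 * 23 / 10.5 * 1000
thickness = 100.8 mm

100.8


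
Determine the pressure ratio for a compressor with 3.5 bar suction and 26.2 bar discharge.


PR = P_high / P_low
PR = 26.2 / 3.5
PR = 7.486

7.486


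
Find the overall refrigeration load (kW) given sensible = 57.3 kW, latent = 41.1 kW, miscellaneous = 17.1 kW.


Q_total = Q_s + Q_l + Q_misc
Q_total = 57.3 + 41.1 + 17.1
Q_total = 115.5 kW

115.5


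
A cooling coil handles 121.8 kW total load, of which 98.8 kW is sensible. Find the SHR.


SHR = Q_sensible / Q_total
SHR = 98.8 / 121.8
SHR = 0.811

0.811


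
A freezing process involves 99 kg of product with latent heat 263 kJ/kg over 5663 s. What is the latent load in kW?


Q_lat = m * h_fg / t
Q_lat = 99 * 263 / 5663
Q_lat = 4.6 kW

4.6


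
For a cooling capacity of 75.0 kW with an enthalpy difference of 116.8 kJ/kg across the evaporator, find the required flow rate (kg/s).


m_dot = Q / dh
m_dot = 75.0 / 116.8
m_dot = 0.6421 kg/s

0.6421


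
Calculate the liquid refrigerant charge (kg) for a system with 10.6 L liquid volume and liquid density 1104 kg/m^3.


Charge = V * rho / 1000
Charge = 10.6 * 1104 / 1000
Charge = 11.7 kg

11.7


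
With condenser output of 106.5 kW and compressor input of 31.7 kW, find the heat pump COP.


COP_hp = Q_cond / W
COP_hp = 106.5 / 31.7
COP_hp = 3.36

3.36


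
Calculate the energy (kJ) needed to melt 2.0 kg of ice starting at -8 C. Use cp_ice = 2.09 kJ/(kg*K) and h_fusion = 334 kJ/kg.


Sensible heat = cp * dT = 2.09 * 8 = 16.72 kJ/kg
Total per kg = 16.72 + 334 = 350.72 kJ/kg
Q = m * total = 2.0 * 350.72
Q = 701.4 kJ

701.4


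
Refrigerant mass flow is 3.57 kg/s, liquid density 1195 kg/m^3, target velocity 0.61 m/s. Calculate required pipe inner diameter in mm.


A = m_dot / (rho * v) = 3.57 / (1195 * 0.61) = 0.004897455244 m^2
d = sqrt(4*A/pi) * 1000
d = 79.0 mm

79.0


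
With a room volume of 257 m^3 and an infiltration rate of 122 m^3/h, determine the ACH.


ACH = flow / volume
ACH = 122 / 257
ACH = 0.475

0.475


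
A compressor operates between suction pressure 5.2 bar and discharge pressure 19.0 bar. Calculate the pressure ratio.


PR = P_high / P_low
PR = 19.0 / 5.2
PR = 3.654

3.654


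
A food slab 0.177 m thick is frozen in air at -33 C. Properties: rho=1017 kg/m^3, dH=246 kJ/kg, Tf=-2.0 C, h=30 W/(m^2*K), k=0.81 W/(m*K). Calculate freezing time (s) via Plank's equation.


dT = -2.0 - (-33) = 31.0 K
term1 = a/(2h) = 0.177/(2*30) = 0.00295
term2 = a^2/(8k) = 0.177^2/(8*0.81) = 0.004834722222
t = rho*dH*1000/dT * (term1 + term2)
t = 1017*246*1000/31.0 * (0.00295 + 0.004834722222)
t = 62826 s

62826


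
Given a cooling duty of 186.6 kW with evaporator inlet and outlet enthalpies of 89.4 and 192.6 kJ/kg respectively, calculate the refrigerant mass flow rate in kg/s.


dh = 192.6 - 89.4 = 103.2 kJ/kg
m_dot = Q / dh = 186.6 / 103.2 = 1.8081 kg/s

1.8081


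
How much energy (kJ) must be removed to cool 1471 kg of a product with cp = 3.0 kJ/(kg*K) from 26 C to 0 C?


dT = 26 - (0) = 26 K
Q = m * cp * dT = 1471 * 3.0 * 26
Q = 114738 kJ

114738


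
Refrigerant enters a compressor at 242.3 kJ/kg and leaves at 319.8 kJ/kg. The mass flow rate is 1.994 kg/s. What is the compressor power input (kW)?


dh = 319.8 - 242.3 = 77.5 kJ/kg
W = m_dot * dh = 1.994 * 77.5 = 154.54 kW

154.54


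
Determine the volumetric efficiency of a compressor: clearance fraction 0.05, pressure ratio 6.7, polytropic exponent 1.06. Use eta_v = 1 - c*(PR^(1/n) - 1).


PR^(1/n) = 6.7^(1/1.06) = 6.01611115
eta_v = 1 - 0.05 * (6.01611115 - 1)
eta_v = 0.7492

0.7492


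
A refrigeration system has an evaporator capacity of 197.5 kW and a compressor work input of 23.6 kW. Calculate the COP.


COP = Q_evap / W
COP = 197.5 / 23.6
COP = 8.369

8.369


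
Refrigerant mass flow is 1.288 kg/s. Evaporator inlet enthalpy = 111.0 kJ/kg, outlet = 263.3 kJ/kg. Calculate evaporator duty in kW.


dh = 263.3 - 111.0 = 152.3 kJ/kg
Q_evap = m_dot * dh = 1.288 * 152.3
Q_evap = 196.16 kW

196.16


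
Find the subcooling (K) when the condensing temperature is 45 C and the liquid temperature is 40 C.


Subcooling = T_cond - T_liquid
Subcooling = 45 - 40
Subcooling = 5 K

5


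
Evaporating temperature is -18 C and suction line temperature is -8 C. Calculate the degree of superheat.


Superheat = T_suction - T_evap
Superheat = -8 - (-18)
Superheat = 10 K

10


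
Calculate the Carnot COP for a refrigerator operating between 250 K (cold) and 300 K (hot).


dT = 300 - 250 = 50 K
COP_carnot = T_cold / dT = 250 / 50
COP_carnot = 5.0

5.0


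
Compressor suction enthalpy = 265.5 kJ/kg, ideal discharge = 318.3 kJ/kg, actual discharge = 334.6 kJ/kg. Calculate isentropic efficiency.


dh_ideal = 318.3 - 265.5 = 52.8 kJ/kg
dh_actual = 334.6 - 265.5 = 69.1 kJ/kg
eta_s = dh_ideal / dh_actual = 52.8 / 69.1
eta_s = 0.7641

0.7641


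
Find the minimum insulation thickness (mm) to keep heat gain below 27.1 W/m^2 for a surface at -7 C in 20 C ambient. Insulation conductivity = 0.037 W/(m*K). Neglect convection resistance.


dT = 20 - (-7) = 27 K
thickness = k * dT / q_max * 1000
thickness = 0.037 * 27 / 27.1 * 1000
thickness = 36.9 mm

36.9


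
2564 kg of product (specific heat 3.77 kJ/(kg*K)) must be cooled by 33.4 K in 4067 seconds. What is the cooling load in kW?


Q = m * cp * dT / t
Q = 2564 * 3.77 * 33.4 / 4067
Q = 79.384 kW

79.384


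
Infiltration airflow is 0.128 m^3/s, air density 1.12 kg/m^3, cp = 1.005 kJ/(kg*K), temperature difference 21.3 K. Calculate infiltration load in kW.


Q = V_dot * rho * cp * dT
Q = 0.128 * 1.12 * 1.005 * 21.3
Q = 3.069 kW

3.069


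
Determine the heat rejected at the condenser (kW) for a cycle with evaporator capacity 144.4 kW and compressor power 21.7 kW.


Q_cond = Q_evap + W
Q_cond = 144.4 + 21.7
Q_cond = 166.1 kW

166.1


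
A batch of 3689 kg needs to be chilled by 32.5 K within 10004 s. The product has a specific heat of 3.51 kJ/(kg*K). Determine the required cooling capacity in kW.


Q = m * cp * dT / t
Q = 3689 * 3.51 * 32.5 / 10004
Q = 42.065 kW

42.065


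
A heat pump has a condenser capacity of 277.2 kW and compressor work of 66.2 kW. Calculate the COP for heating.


COP_hp = Q_cond / W
COP_hp = 277.2 / 66.2
COP_hp = 4.187

4.187


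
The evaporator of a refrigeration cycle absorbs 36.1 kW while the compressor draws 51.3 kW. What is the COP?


COP = Q_evap / W
COP = 36.1 / 51.3
COP = 0.704

0.704


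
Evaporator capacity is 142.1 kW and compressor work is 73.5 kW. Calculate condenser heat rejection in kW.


Q_cond = Q_evap + W
Q_cond = 142.1 + 73.5
Q_cond = 215.6 kW

215.6


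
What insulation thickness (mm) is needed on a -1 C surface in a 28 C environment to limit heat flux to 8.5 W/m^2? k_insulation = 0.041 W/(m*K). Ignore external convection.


dT = 28 - (-1) = 29 K
thickness = k * dT / q_max * 1000
thickness = 0.041 * 29 / 8.5 * 1000
thickness = 139.9 mm

139.9


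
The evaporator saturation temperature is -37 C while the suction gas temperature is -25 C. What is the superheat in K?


Superheat = T_suction - T_evap
Superheat = -25 - (-37)
Superheat = 12 K

12


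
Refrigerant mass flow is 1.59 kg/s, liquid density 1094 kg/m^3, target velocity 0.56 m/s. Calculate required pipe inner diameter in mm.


A = m_dot / (rho * v) = 1.59 / (1094 * 0.56) = 0.00259532515 m^2
d = sqrt(4*A/pi) * 1000
d = 57.5 mm

57.5


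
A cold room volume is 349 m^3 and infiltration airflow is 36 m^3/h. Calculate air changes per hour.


ACH = flow / volume
ACH = 36 / 349
ACH = 0.103

0.103


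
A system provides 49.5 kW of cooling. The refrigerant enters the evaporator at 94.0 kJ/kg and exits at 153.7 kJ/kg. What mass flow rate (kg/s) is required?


dh = 153.7 - 94.0 = 59.7 kJ/kg
m_dot = Q / dh = 49.5 / 59.7 = 0.8291 kg/s

0.8291


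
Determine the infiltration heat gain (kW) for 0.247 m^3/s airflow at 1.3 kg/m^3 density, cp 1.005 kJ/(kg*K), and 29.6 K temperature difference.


Q = V_dot * rho * cp * dT
Q = 0.247 * 1.3 * 1.005 * 29.6
Q = 9.552 kW

9.552


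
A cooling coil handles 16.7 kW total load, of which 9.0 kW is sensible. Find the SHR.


SHR = Q_sensible / Q_total
SHR = 9.0 / 16.7
SHR = 0.539

0.539


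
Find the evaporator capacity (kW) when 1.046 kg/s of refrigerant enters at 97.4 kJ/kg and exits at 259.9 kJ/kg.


dh = 259.9 - 97.4 = 162.5 kJ/kg
Q_evap = m_dot * dh = 1.046 * 162.5
Q_evap = 169.98 kW

169.98


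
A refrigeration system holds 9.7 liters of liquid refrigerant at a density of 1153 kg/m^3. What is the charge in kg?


Charge = V * rho / 1000
Charge = 9.7 * 1153 / 1000
Charge = 11.18 kg

11.18


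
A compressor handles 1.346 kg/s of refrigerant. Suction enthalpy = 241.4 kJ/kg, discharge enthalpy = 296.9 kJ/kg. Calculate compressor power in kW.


dh = 296.9 - 241.4 = 55.5 kJ/kg
W = m_dot * dh = 1.346 * 55.5 = 74.7 kW

74.7


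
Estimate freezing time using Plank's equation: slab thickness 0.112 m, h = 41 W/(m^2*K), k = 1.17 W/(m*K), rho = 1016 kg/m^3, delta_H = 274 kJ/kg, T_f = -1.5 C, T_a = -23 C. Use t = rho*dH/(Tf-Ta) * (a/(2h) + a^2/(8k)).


dT = -1.5 - (-23) = 21.5 K
term1 = a/(2h) = 0.112/(2*41) = 0.001365853659
term2 = a^2/(8k) = 0.112^2/(8*1.17) = 0.00134017094
t = rho*dH*1000/dT * (term1 + term2)
t = 1016*274*1000/21.5 * (0.001365853659 + 0.00134017094)
t = 35038 s

35038


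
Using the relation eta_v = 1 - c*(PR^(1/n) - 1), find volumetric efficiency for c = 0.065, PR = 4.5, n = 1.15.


PR^(1/n) = 4.5^(1/1.15) = 3.69837446
eta_v = 1 - 0.065 * (3.69837446 - 1)
eta_v = 0.8246

0.8246


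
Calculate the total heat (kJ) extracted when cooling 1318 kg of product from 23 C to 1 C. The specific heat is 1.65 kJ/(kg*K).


dT = 23 - (1) = 22 K
Q = m * cp * dT = 1318 * 1.65 * 22
Q = 47843 kJ

47843


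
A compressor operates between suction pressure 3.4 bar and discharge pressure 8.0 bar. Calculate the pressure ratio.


PR = P_high / P_low
PR = 8.0 / 3.4
PR = 2.353

2.353


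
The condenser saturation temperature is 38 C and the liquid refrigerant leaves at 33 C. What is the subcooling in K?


Subcooling = T_cond - T_liquid
Subcooling = 38 - 33
Subcooling = 5 K

5


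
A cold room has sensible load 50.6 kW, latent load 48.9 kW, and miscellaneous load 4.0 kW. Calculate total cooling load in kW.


Q_total = Q_s + Q_l + Q_misc
Q_total = 50.6 + 48.9 + 4.0
Q_total = 103.5 kW

103.5


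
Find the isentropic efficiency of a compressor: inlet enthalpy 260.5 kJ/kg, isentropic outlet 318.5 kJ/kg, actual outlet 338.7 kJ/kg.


dh_ideal = 318.5 - 260.5 = 58.0 kJ/kg
dh_actual = 338.7 - 260.5 = 78.2 kJ/kg
eta_s = dh_ideal / dh_actual = 58.0 / 78.2
eta_s = 0.7417

0.7417


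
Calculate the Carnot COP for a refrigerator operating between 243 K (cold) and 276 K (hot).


dT = 276 - 243 = 33 K
COP_carnot = T_cold / dT = 243 / 33
COP_carnot = 7.364

7.364


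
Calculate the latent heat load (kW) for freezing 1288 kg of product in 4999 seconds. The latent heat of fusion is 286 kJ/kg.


Q_lat = m * h_fg / t
Q_lat = 1288 * 286 / 4999
Q_lat = 73.69 kW

73.69


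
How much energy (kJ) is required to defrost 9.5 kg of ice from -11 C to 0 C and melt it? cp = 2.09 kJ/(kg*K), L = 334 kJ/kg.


Sensible heat = cp * dT = 2.09 * 11 = 22.99 kJ/kg
Total per kg = 22.99 + 334 = 356.99 kJ/kg
Q = m * total = 9.5 * 356.99
Q = 3391.4 kJ

3391.4


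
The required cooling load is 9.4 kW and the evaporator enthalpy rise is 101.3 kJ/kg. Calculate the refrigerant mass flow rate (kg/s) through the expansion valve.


m_dot = Q / dh
m_dot = 9.4 / 101.3
m_dot = 0.0928 kg/s

0.0928


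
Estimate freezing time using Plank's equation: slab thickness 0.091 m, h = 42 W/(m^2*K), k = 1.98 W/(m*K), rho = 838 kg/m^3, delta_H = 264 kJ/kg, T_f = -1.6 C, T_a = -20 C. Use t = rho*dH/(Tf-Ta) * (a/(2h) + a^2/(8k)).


dT = -1.6 - (-20) = 18.4 K
term1 = a/(2h) = 0.091/(2*42) = 0.001083333333
term2 = a^2/(8k) = 0.091^2/(8*1.98) = 0.000522790404
t = rho*dH*1000/dT * (term1 + term2)
t = 838*264*1000/18.4 * (0.001083333333 + 0.000522790404)
t = 19311 s

19311


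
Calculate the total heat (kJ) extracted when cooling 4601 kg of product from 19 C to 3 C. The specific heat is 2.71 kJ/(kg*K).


dT = 19 - (3) = 16 K
Q = m * cp * dT = 4601 * 2.71 * 16
Q = 199499 kJ

199499


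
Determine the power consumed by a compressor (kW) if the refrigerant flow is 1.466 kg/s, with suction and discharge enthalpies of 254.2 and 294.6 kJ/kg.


dh = 294.6 - 254.2 = 40.4 kJ/kg
W = m_dot * dh = 1.466 * 40.4 = 59.23 kW

59.23


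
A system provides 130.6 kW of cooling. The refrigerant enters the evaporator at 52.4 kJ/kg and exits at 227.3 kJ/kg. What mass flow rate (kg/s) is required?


dh = 227.3 - 52.4 = 174.9 kJ/kg
m_dot = Q / dh = 130.6 / 174.9 = 0.7467 kg/s

0.7467


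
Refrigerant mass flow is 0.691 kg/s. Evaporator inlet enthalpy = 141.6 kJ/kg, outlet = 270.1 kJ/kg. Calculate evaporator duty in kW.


dh = 270.1 - 141.6 = 128.5 kJ/kg
Q_evap = m_dot * dh = 0.691 * 128.5
Q_evap = 88.79 kW

88.79


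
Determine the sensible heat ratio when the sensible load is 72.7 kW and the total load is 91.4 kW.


SHR = Q_sensible / Q_total
SHR = 72.7 / 91.4
SHR = 0.795

0.795


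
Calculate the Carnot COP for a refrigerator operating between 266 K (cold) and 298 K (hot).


dT = 298 - 266 = 32 K
COP_carnot = T_cold / dT = 266 / 32
COP_carnot = 8.313

8.313


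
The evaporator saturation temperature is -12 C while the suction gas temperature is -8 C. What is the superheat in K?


Superheat = T_suction - T_evap
Superheat = -8 - (-12)
Superheat = 4 K

4


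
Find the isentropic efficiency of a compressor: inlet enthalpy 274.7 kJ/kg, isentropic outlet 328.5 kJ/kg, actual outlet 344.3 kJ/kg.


dh_ideal = 328.5 - 274.7 = 53.8 kJ/kg
dh_actual = 344.3 - 274.7 = 69.6 kJ/kg
eta_s = dh_ideal / dh_actual = 53.8 / 69.6
eta_s = 0.773

0.773


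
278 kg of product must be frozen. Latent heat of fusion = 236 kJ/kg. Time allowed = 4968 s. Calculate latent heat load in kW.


Q_lat = m * h_fg / t
Q_lat = 278 * 236 / 4968
Q_lat = 13.21 kW

13.21


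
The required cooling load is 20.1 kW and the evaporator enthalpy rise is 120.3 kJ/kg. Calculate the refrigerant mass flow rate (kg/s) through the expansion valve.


m_dot = Q / dh
m_dot = 20.1 / 120.3
m_dot = 0.1671 kg/s

0.1671


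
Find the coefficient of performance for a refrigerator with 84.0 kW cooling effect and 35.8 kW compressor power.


COP = Q_evap / W
COP = 84.0 / 35.8
COP = 2.346

2.346


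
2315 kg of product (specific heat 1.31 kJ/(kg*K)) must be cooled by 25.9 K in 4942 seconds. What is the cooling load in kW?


Q = m * cp * dT / t
Q = 2315 * 1.31 * 25.9 / 4942
Q = 15.893 kW

15.893


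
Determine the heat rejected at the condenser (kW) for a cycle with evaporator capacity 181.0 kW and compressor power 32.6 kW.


Q_cond = Q_evap + W
Q_cond = 181.0 + 32.6
Q_cond = 213.6 kW

213.6


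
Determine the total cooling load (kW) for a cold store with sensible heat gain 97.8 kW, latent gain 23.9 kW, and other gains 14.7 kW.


Q_total = Q_s + Q_l + Q_misc
Q_total = 97.8 + 23.9 + 14.7
Q_total = 136.4 kW

136.4


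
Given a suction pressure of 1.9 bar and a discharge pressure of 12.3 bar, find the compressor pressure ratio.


PR = P_high / P_low
PR = 12.3 / 1.9
PR = 6.474

6.474


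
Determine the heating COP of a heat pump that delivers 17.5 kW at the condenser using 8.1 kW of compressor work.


COP_hp = Q_cond / W
COP_hp = 17.5 / 8.1
COP_hp = 2.16

2.16


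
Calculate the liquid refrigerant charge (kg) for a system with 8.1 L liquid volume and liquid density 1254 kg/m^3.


Charge = V * rho / 1000
Charge = 8.1 * 1254 / 1000
Charge = 10.16 kg

10.16


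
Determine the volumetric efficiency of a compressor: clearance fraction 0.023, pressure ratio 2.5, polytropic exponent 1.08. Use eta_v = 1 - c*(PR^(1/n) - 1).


PR^(1/n) = 2.5^(1/1.08) = 2.33594693
eta_v = 1 - 0.023 * (2.33594693 - 1)
eta_v = 0.9693

0.9693


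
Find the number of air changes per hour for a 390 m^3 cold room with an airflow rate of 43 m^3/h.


ACH = flow / volume
ACH = 43 / 390
ACH = 0.11

0.11
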